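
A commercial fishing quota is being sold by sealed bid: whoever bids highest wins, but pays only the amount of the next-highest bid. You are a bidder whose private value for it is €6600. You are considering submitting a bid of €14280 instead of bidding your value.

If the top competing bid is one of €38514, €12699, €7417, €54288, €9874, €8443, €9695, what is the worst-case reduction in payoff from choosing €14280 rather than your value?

€6099

€38514: same outcome either way → loss €0.
€12699: truthful gives €0, deviation gives −€6099 → loss €6099.
€7417: truthful gives €0, deviation gives −€817 → loss €817.
€54288: same outcome either way → loss €0.
€9874: truthful gives €0, deviation gives −€3274 → loss €3274.
€8443: truthful gives €0, deviation gives −€1843 → loss €1843.
€9695: truthful gives €0, deviation gives −€3095 → loss €3095.
Maximum loss: €6099.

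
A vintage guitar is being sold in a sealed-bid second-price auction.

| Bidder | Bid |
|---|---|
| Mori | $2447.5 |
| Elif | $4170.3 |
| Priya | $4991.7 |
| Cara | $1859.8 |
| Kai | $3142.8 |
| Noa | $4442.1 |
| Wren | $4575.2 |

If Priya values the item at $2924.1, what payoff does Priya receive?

Highest bid: Priya at $4991.7, so Priya wins.
Second-highest bid: Wren at $4575.2 — that is the price the winner pays.
Priya's payoff = value − price = $2924.1 − $4575.2 = −$1651.1.

−$1651.1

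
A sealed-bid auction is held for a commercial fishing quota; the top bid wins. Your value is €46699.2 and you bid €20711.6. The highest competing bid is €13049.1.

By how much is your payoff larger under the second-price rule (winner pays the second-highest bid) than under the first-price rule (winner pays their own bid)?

€7662.5

You have the highest bid, so you win under either rule.
Second-price: pay €13049.1 → payoff €33650.1.
First-price: pay your own bid €20711.6 → payoff €25987.6.
Difference = €33650.1 − (€25987.6) = €7662.5.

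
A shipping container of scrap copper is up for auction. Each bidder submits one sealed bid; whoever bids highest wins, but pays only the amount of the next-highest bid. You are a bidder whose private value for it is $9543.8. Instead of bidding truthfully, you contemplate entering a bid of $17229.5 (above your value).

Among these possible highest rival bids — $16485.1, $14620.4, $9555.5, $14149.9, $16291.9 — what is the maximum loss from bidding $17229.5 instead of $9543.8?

$16485.1: truthful gives $0, deviation gives −$6941.3 → loss $6941.3.
$14620.4: truthful gives $0, deviation gives −$5076.6 → loss $5076.6.
$9555.5: truthful gives $0, deviation gives −$11.7 → loss $11.7.
$14149.9: truthful gives $0, deviation gives −$4606.1 → loss $4606.1.
$16291.9: truthful gives $0, deviation gives −$6748.1 → loss $6748.1.
Maximum loss: $6941.3.

$6941.3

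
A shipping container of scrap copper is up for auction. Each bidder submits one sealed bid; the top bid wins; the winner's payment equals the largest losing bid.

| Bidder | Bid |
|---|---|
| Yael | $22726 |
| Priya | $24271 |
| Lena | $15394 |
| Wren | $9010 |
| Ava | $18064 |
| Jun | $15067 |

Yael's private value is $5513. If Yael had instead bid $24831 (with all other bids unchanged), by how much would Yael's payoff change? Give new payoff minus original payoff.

−$18758

The highest bid among the other bidders is $24271; Yael's bid doesn't change that.
Original bid $22726: Yael is not highest (top rival bid is $24271); payoff $0.
Alternative bid $24831: Yael is highest, pays the top rival bid $24271; payoff $5513 − $24271 = −$18758.
Change in payoff = −$18758 − ($0) = −$18758.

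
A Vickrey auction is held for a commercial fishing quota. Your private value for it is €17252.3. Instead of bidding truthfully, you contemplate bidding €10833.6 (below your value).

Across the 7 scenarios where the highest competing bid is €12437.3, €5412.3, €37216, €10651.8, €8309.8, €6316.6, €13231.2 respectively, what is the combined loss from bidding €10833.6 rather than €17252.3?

The deviation costs you only when the competing bid falls strictly between €10833.6 and €17252.3; elsewhere both bids give the same outcome.
€12437.3: truthful payoff €4815, deviation payoff €0 → loss €4815.
€5412.3: outcomes coincide → loss €0.
€37216: outcomes coincide → loss €0.
€10651.8: outcomes coincide → loss €0.
€8309.8: outcomes coincide → loss €0.
€6316.6: outcomes coincide → loss €0.
€13231.2: truthful payoff €4021.1, deviation payoff €0 → loss €4021.1.
Total loss = €4815 + €4021.1 = €8836.1.
Truthful bidding weakly dominates here: raising your bid can only win items priced above your value, and lowering it can only forfeit items priced below.

€8836.1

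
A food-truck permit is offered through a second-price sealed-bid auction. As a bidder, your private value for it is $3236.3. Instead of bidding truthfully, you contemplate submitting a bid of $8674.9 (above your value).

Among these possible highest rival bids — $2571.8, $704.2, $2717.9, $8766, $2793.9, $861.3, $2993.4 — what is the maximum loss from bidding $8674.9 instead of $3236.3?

$0

$2571.8: same outcome either way → loss $0.
$704.2: same outcome either way → loss $0.
$2717.9: same outcome either way → loss $0.
$8766: same outcome either way → loss $0.
$2793.9: same outcome either way → loss $0.
$861.3: same outcome either way → loss $0.
$2993.4: same outcome either way → loss $0.
Maximum loss: $0.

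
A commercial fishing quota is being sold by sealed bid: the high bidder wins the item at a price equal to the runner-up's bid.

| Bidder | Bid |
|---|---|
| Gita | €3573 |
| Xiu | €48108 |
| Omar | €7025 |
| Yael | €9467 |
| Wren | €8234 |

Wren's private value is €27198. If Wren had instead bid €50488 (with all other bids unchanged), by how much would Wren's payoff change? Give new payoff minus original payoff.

−€20910

The highest bid among the other bidders is €48108; Wren's bid doesn't change that.
Original bid €8234: Wren is not highest (top rival bid is €48108); payoff €0.
Alternative bid €50488: Wren is highest, pays the top rival bid €48108; payoff €27198 − €48108 = −€20910.
Change in payoff = −€20910 − (€0) = −€20910.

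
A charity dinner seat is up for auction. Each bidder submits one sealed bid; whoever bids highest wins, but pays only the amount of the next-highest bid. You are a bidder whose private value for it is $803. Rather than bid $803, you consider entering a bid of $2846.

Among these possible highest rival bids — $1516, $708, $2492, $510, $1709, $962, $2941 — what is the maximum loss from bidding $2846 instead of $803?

$1689

$1516: truthful gives $0, deviation gives −$713 → loss $713.
$708: same outcome either way → loss $0.
$2492: truthful gives $0, deviation gives −$1689 → loss $1689.
$510: same outcome either way → loss $0.
$1709: truthful gives $0, deviation gives −$906 → loss $906.
$962: truthful gives $0, deviation gives −$159 → loss $159.
$2941: same outcome either way → loss $0.
Maximum loss: $1689.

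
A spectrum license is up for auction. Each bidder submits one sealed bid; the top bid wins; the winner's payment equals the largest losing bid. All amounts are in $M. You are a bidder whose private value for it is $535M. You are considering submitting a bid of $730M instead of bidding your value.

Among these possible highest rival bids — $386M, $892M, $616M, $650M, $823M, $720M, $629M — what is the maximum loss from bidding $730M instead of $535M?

$185M

$386M: same outcome either way → loss $0M.
$892M: same outcome either way → loss $0M.
$616M: truthful gives $0M, deviation gives −$81M → loss $81M.
$650M: truthful gives $0M, deviation gives −$115M → loss $115M.
$823M: same outcome either way → loss $0M.
$720M: truthful gives $0M, deviation gives −$185M → loss $185M.
$629M: truthful gives $0M, deviation gives −$94M → loss $94M.
Maximum loss: $185M.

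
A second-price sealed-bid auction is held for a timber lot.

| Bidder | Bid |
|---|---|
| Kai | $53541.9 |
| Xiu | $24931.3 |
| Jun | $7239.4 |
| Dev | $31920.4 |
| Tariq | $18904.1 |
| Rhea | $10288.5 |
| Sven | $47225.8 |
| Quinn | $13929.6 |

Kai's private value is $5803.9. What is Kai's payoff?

Highest bid: Kai at $53541.9, so Kai wins.
Second-highest bid: Sven at $47225.8 — that is the price the winner pays.
Kai's payoff = value − price = $5803.9 − $47225.8 = −$41421.9.

−$41421.9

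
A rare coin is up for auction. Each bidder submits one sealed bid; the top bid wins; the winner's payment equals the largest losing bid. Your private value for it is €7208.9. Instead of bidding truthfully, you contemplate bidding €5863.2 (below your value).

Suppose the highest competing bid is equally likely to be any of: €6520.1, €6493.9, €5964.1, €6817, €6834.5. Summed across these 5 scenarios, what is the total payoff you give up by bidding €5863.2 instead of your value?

€3414.9

The deviation costs you only when the competing bid falls strictly between €5863.2 and €7208.9; elsewhere both bids give the same outcome.
€6520.1: truthful payoff €688.8, deviation payoff €0 → loss €688.8.
€6493.9: truthful payoff €715, deviation payoff €0 → loss €715.
€5964.1: truthful payoff €1244.8, deviation payoff €0 → loss €1244.8.
€6817: truthful payoff €391.9, deviation payoff €0 → loss €391.9.
€6834.5: truthful payoff €374.4, deviation payoff €0 → loss €374.4.
Total loss = €688.8 + €715 + €1244.8 + €391.9 + €374.4 = €3414.9.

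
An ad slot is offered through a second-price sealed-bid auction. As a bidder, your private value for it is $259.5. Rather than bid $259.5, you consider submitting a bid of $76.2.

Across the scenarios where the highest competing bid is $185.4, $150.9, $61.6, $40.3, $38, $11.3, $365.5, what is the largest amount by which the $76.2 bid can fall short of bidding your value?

$108.6

$185.4: truthful gives $74.1, deviation gives $0 → loss $74.1.
$150.9: truthful gives $108.6, deviation gives $0 → loss $108.6.
$61.6: same outcome either way → loss $0.
$40.3: same outcome either way → loss $0.
$38: same outcome either way → loss $0.
$11.3: same outcome either way → loss $0.
$365.5: same outcome either way → loss $0.
Maximum loss: $108.6.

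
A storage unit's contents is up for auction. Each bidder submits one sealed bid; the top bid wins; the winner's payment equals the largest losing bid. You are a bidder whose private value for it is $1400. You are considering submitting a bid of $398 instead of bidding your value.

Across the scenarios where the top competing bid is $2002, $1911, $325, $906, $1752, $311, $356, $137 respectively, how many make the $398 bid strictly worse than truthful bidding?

The deviation hurts exactly when the highest competing bid lies strictly between $398 and $1400 — underbidding then forfeits a profitable win.
$2002: above both → same outcome either way.
$1911: above both → same outcome either way.
$325: below both → same outcome either way.
$906: inside the interval → strictly worse (loss $494).
$1752: above both → same outcome either way.
$311: below both → same outcome either way.
$356: below both → same outcome either way.
$137: below both → same outcome either way.
Count: 1.

1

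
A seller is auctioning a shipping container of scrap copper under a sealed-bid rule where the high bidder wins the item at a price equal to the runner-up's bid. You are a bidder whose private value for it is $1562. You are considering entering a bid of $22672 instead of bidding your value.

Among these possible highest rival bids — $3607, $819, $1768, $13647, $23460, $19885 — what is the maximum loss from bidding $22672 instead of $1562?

$18323

$3607: truthful gives $0, deviation gives −$2045 → loss $2045.
$819: same outcome either way → loss $0.
$1768: truthful gives $0, deviation gives −$206 → loss $206.
$13647: truthful gives $0, deviation gives −$12085 → loss $12085.
$23460: same outcome either way → loss $0.
$19885: truthful gives $0, deviation gives −$18323 → loss $18323.
Maximum loss: $18323.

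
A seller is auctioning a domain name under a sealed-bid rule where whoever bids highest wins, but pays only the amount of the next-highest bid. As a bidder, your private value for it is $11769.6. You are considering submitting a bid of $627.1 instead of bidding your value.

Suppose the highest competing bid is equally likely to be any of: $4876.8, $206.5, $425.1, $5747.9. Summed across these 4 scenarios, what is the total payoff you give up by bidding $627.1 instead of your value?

The deviation costs you only when the competing bid falls strictly between $627.1 and $11769.6; elsewhere both bids give the same outcome.
$4876.8: truthful payoff $6892.8, deviation payoff $0 → loss $6892.8.
$206.5: outcomes coincide → loss $0.
$425.1: outcomes coincide → loss $0.
$5747.9: truthful payoff $6021.7, deviation payoff $0 → loss $6021.7.
Total loss = $6892.8 + $6021.7 = $12914.5.
In a second-price auction your bid sets only whether you win, not what you pay, so bidding your true value is weakly dominant.

$12914.5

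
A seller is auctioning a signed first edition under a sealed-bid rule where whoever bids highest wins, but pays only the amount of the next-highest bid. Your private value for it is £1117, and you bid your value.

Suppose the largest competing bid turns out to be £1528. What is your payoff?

Your bid £1117 is below the highest competing bid £1528, so you lose.
A losing bidder pays nothing and receives nothing: payoff = £0.

£0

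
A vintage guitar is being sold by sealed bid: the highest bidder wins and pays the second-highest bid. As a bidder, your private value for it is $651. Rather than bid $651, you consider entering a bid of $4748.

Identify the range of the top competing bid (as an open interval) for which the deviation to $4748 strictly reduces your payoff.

($651, $4748)

If the competing bid is below $651, both bids win at the same price — no difference.
If it is above $4748, both bids lose — no difference.
If it lies strictly between $651 and $4748, bidding your value loses (payoff 0) while bidding $4748 wins at a price above your value (payoff negative).
So the deviation strictly hurts on the open interval ($651, $4748).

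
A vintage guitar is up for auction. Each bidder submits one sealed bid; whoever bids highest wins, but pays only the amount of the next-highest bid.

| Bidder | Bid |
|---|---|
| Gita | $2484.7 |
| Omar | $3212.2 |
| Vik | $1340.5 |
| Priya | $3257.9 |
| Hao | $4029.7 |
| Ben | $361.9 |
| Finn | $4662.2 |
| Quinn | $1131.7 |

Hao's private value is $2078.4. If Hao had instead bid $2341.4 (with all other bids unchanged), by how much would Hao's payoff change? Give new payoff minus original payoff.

$0

The highest bid among the other bidders is $4662.2; Hao's bid doesn't change that.
Original bid $4029.7: Hao is not highest (top rival bid is $4662.2); payoff $0.
Alternative bid $2341.4: Hao is not highest (top rival bid is $4662.2); payoff $0.
Change in payoff = $0 − ($0) = $0.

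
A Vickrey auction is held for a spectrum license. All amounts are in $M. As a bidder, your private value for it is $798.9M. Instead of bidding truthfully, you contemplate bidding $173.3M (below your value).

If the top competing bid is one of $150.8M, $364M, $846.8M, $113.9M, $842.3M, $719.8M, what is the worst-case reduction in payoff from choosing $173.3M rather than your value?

$434.9M

$150.8M: same outcome either way → loss $0M.
$364M: truthful gives $434.9M, deviation gives $0M → loss $434.9M.
$846.8M: same outcome either way → loss $0M.
$113.9M: same outcome either way → loss $0M.
$842.3M: same outcome either way → loss $0M.
$719.8M: truthful gives $79.1M, deviation gives $0M → loss $79.1M.
Maximum loss: $434.9M.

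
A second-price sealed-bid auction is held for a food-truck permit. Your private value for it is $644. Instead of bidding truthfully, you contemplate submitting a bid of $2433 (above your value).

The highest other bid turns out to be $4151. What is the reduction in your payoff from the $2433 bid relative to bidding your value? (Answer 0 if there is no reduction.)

Bidding your value $644: you lose (since $644 < $4151). Payoff $0.
Bidding $2433: you lose. Payoff $0.
Difference = $0 − $0 = $0; both bids lead to the same outcome because the competing bid is above both your value and your alternative bid.

$0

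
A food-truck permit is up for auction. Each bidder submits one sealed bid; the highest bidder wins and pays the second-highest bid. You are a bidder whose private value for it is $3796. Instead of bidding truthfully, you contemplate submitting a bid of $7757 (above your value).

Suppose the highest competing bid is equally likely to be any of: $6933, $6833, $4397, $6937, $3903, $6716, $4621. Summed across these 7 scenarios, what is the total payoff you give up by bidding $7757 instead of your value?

$13768

The deviation costs you only when the competing bid falls strictly between $3796 and $7757; elsewhere both bids give the same outcome.
$6933: truthful payoff $0, deviation payoff −$3137 → loss $3137.
$6833: truthful payoff $0, deviation payoff −$3037 → loss $3037.
$4397: truthful payoff $0, deviation payoff −$601 → loss $601.
$6937: truthful payoff $0, deviation payoff −$3141 → loss $3141.
$3903: truthful payoff $0, deviation payoff −$107 → loss $107.
$6716: truthful payoff $0, deviation payoff −$2920 → loss $2920.
$4621: truthful payoff $0, deviation payoff −$825 → loss $825.
Total loss = $3137 + $3037 + $601 + $3141 + $107 + $2920 + $825 = $13768.
Because the price is fixed by the runner-up's bid, deviating from your value can only change a good outcome into a bad one — never the reverse.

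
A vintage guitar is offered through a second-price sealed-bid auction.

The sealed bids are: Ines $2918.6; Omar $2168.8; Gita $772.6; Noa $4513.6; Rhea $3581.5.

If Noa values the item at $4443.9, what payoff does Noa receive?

Highest bid: Noa at $4513.6, so Noa wins.
Second-highest bid: Rhea at $3581.5 — that is the price the winner pays.
Noa's payoff = value − price = $4443.9 − $3581.5 = $862.4.

$862.4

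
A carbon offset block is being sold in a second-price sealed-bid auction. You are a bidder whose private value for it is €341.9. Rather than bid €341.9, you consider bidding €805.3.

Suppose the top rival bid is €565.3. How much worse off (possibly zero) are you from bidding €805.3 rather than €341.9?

Bidding your value €341.9: you lose (since €341.9 < €565.3). Payoff €0.
Bidding €805.3: you win and pay €565.3. Payoff €341.9 − €565.3 = −€223.4.
The competing bid €565.3 lies between your value and your inflated bid, so overbidding wins an item priced above your value.
Loss from deviating = €0 − (−€223.4) = €223.4.

€223.4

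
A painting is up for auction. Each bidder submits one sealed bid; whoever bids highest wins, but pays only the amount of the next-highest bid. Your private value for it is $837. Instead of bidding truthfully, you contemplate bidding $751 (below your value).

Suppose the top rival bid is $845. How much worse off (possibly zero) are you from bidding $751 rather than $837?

Bidding your value $837: you lose (since $837 < $845). Payoff $0.
Bidding $751: you lose. Payoff $0.
Difference = $0 − $0 = $0; both bids lead to the same outcome because the competing bid is above both your value and your alternative bid.

$0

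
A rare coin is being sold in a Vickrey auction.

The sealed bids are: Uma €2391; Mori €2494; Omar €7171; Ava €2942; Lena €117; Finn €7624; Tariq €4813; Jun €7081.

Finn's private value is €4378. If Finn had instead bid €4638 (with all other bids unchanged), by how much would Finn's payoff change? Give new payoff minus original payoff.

€2793

The highest bid among the other bidders is €7171; Finn's bid doesn't change that.
Original bid €7624: Finn is highest, pays the top rival bid €7171; payoff €4378 − €7171 = −€2793.
Alternative bid €4638: Finn is not highest (top rival bid is €7171); payoff €0.
Change in payoff = €0 − (−€2793) = €2793.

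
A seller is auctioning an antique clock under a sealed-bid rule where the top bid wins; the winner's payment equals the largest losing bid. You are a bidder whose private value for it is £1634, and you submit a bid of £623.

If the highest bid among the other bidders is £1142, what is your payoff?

£0

Your bid £623 is below the highest competing bid £1142, so you lose.
A losing bidder pays nothing and receives nothing: payoff = £0.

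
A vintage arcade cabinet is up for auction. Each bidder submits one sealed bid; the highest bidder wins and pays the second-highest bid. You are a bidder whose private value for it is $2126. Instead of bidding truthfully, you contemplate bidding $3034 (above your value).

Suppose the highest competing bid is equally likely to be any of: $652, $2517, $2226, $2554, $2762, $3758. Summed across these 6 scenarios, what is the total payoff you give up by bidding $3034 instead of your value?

The deviation costs you only when the competing bid falls strictly between $2126 and $3034; elsewhere both bids give the same outcome.
$652: outcomes coincide → loss $0.
$2517: truthful payoff $0, deviation payoff −$391 → loss $391.
$2226: truthful payoff $0, deviation payoff −$100 → loss $100.
$2554: truthful payoff $0, deviation payoff −$428 → loss $428.
$2762: truthful payoff $0, deviation payoff −$636 → loss $636.
$3758: outcomes coincide → loss $0.
Total loss = $391 + $100 + $428 + $636 = $1555.

$1555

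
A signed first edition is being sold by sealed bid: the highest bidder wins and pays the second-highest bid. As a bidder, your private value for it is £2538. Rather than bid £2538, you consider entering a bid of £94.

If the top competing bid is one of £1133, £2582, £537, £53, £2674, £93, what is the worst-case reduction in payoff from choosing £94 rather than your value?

£1133: truthful gives £1405, deviation gives £0 → loss £1405.
£2582: same outcome either way → loss £0.
£537: truthful gives £2001, deviation gives £0 → loss £2001.
£53: same outcome either way → loss £0.
£2674: same outcome either way → loss £0.
£93: same outcome either way → loss £0.
Maximum loss: £2001.

£2001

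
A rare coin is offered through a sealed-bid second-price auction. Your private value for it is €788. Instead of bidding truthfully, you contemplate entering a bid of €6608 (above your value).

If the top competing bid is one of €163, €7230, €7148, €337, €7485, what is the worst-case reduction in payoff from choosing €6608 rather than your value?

€0

€163: same outcome either way → loss €0.
€7230: same outcome either way → loss €0.
€7148: same outcome either way → loss €0.
€337: same outcome either way → loss €0.
€7485: same outcome either way → loss €0.
Maximum loss: €0.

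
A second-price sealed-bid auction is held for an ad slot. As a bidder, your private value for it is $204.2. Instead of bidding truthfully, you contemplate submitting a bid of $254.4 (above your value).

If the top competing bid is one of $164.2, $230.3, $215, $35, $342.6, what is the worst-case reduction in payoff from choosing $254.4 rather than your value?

$26.1

$164.2: same outcome either way → loss $0.
$230.3: truthful gives $0, deviation gives −$26.1 → loss $26.1.
$215: truthful gives $0, deviation gives −$10.8 → loss $10.8.
$35: same outcome either way → loss $0.
$342.6: same outcome either way → loss $0.
Maximum loss: $26.1.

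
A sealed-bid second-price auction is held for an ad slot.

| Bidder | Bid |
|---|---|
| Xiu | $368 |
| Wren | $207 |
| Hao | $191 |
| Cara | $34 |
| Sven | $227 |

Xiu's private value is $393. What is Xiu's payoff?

$166

Highest bid: Xiu at $368, so Xiu wins.
Second-highest bid: Sven at $227 — that is the price the winner pays.
Xiu's payoff = value − price = $393 − $227 = $166.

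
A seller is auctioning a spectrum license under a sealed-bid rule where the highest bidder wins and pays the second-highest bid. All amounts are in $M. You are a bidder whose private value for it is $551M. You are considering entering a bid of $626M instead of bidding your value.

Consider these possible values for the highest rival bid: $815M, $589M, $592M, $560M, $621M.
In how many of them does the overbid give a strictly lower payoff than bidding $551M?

The deviation hurts exactly when the highest competing bid lies strictly between $551M and $626M — overbidding then wins at a price above your value.
$815M: above both → same outcome either way.
$589M: inside the interval → strictly worse (loss $38M).
$592M: inside the interval → strictly worse (loss $41M).
$560M: inside the interval → strictly worse (loss $9M).
$621M: inside the interval → strictly worse (loss $70M).
Count: 4.

4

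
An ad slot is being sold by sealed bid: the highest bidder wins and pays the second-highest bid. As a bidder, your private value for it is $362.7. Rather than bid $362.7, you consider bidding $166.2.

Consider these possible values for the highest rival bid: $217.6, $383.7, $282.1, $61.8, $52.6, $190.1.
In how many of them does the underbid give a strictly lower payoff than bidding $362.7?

The deviation hurts exactly when the highest competing bid lies strictly between $166.2 and $362.7 — underbidding then forfeits a profitable win.
$217.6: inside the interval → strictly worse (loss $145.1).
$383.7: above both → same outcome either way.
$282.1: inside the interval → strictly worse (loss $80.6).
$61.8: below both → same outcome either way.
$52.6: below both → same outcome either way.
$190.1: inside the interval → strictly worse (loss $172.6).
Count: 3.

3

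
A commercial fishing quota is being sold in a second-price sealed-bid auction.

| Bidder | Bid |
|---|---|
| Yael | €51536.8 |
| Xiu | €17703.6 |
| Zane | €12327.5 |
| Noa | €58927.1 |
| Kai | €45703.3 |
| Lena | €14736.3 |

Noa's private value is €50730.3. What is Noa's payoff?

Highest bid: Noa at €58927.1, so Noa wins.
Second-highest bid: Yael at €51536.8 — that is the price the winner pays.
Noa's payoff = value − price = €50730.3 − €51536.8 = −€806.5.

−€806.5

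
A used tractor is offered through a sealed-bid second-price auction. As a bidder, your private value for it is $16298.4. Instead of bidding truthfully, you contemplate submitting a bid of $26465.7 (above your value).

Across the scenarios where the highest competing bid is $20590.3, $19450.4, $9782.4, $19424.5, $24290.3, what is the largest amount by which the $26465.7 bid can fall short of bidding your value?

$7991.9

$20590.3: truthful gives $0, deviation gives −$4291.9 → loss $4291.9.
$19450.4: truthful gives $0, deviation gives −$3152 → loss $3152.
$9782.4: same outcome either way → loss $0.
$19424.5: truthful gives $0, deviation gives −$3126.1 → loss $3126.1.
$24290.3: truthful gives $0, deviation gives −$7991.9 → loss $7991.9.
Maximum loss: $7991.9.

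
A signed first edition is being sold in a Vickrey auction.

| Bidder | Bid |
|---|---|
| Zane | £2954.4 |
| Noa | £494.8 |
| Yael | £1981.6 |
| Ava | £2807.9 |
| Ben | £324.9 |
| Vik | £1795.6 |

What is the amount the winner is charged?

£2807.9

Highest bid: Zane at £2954.4, so Zane wins.
Second-highest bid: Ava at £2807.9 — that is the price the winner pays.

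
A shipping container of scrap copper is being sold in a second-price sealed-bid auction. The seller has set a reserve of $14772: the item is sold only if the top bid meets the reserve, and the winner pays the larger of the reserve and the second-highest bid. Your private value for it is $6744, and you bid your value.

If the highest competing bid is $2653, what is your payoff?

Your bid $6744 is the highest bid but falls below the reserve $14772, so the item goes unsold. Payoff $0.

$0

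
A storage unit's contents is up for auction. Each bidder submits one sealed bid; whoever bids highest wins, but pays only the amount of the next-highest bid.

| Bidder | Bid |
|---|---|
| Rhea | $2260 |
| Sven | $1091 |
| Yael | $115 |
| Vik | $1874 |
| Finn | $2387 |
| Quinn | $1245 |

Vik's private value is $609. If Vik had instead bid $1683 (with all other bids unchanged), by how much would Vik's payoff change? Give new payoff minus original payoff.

The highest bid among the other bidders is $2387; Vik's bid doesn't change that.
Original bid $1874: Vik is not highest (top rival bid is $2387); payoff $0.
Alternative bid $1683: Vik is not highest (top rival bid is $2387); payoff $0.
Change in payoff = $0 − ($0) = $0.

$0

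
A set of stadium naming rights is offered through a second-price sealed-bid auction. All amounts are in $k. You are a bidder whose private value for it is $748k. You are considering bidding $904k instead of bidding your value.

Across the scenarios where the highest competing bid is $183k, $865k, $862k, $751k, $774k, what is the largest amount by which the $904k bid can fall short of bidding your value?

$183k: same outcome either way → loss $0k.
$865k: truthful gives $0k, deviation gives −$117k → loss $117k.
$862k: truthful gives $0k, deviation gives −$114k → loss $114k.
$751k: truthful gives $0k, deviation gives −$3k → loss $3k.
$774k: truthful gives $0k, deviation gives −$26k → loss $26k.
Maximum loss: $117k.

$117k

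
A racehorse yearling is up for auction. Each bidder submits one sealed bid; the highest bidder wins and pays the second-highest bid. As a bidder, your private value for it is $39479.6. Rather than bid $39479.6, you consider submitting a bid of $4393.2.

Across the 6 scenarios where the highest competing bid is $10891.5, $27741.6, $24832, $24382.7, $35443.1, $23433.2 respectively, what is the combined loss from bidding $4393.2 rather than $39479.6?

The deviation costs you only when the competing bid falls strictly between $4393.2 and $39479.6; elsewhere both bids give the same outcome.
$10891.5: truthful payoff $28588.1, deviation payoff $0 → loss $28588.1.
$27741.6: truthful payoff $11738, deviation payoff $0 → loss $11738.
$24832: truthful payoff $14647.6, deviation payoff $0 → loss $14647.6.
$24382.7: truthful payoff $15096.9, deviation payoff $0 → loss $15096.9.
$35443.1: truthful payoff $4036.5, deviation payoff $0 → loss $4036.5.
$23433.2: truthful payoff $16046.4, deviation payoff $0 → loss $16046.4.
Total loss = $28588.1 + $11738 + $14647.6 + $15096.9 + $4036.5 + $16046.4 = $90153.5.
Truthful bidding weakly dominates here: raising your bid can only win items priced above your value, and lowering it can only forfeit items priced below.

$90153.5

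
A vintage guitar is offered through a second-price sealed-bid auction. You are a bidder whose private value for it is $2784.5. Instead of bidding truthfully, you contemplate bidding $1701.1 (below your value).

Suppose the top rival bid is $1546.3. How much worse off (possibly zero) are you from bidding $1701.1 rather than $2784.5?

$0

Bidding your value $2784.5: you win (since $2784.5 > $1546.3) and pay $1546.3. Payoff $1238.2.
Bidding $1701.1: you win and pay $1546.3. Payoff $2784.5 − $1546.3 = $1238.2.
Difference = $1238.2 − $1238.2 = $0; both bids lead to the same outcome because the competing bid is below both your value and your alternative bid.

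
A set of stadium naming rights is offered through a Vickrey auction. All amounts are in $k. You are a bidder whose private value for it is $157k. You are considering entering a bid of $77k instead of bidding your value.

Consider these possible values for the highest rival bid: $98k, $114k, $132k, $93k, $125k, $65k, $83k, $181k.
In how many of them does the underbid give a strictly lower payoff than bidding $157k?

The deviation hurts exactly when the highest competing bid lies strictly between $77k and $157k — underbidding then forfeits a profitable win.
$98k: inside the interval → strictly worse (loss $59k).
$114k: inside the interval → strictly worse (loss $43k).
$132k: inside the interval → strictly worse (loss $25k).
$93k: inside the interval → strictly worse (loss $64k).
$125k: inside the interval → strictly worse (loss $32k).
$65k: below both → same outcome either way.
$83k: inside the interval → strictly worse (loss $74k).
$181k: above both → same outcome either way.
Count: 6.

6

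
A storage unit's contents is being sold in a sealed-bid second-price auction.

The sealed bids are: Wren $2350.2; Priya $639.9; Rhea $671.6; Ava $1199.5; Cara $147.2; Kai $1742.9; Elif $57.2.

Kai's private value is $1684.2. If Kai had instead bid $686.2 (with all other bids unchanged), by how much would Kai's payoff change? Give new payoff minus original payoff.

$0

The highest bid among the other bidders is $2350.2; Kai's bid doesn't change that.
Original bid $1742.9: Kai is not highest (top rival bid is $2350.2); payoff $0.
Alternative bid $686.2: Kai is not highest (top rival bid is $2350.2); payoff $0.
Change in payoff = $0 − ($0) = $0.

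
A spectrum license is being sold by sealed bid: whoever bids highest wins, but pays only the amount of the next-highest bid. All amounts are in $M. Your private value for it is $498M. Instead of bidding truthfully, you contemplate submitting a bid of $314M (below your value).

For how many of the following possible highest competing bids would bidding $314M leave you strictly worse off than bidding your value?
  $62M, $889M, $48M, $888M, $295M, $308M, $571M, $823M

0

The deviation hurts exactly when the highest competing bid lies strictly between $314M and $498M — underbidding then forfeits a profitable win.
$62M: below both → same outcome either way.
$889M: above both → same outcome either way.
$48M: below both → same outcome either way.
$888M: above both → same outcome either way.
$295M: below both → same outcome either way.
$308M: below both → same outcome either way.
$571M: above both → same outcome either way.
$823M: above both → same outcome either way.
Count: 0.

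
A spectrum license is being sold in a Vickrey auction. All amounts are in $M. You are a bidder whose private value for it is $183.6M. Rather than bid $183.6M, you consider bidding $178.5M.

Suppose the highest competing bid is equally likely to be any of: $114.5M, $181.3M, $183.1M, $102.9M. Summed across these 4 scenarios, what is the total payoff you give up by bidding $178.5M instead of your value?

$2.8M

The deviation costs you only when the competing bid falls strictly between $178.5M and $183.6M; elsewhere both bids give the same outcome.
$114.5M: outcomes coincide → loss $0M.
$181.3M: truthful payoff $2.3M, deviation payoff $0M → loss $2.3M.
$183.1M: truthful payoff $0.5M, deviation payoff $0M → loss $0.5M.
$102.9M: outcomes coincide → loss $0M.
Total loss = $2.3M + $0.5M = $2.8M.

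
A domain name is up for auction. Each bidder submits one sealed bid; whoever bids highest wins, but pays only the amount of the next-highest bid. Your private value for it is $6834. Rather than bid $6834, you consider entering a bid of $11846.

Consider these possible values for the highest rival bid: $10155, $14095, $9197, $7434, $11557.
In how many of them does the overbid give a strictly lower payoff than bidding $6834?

The deviation hurts exactly when the highest competing bid lies strictly between $6834 and $11846 — overbidding then wins at a price above your value.
$10155: inside the interval → strictly worse (loss $3321).
$14095: above both → same outcome either way.
$9197: inside the interval → strictly worse (loss $2363).
$7434: inside the interval → strictly worse (loss $600).
$11557: inside the interval → strictly worse (loss $4723).
Count: 4.

4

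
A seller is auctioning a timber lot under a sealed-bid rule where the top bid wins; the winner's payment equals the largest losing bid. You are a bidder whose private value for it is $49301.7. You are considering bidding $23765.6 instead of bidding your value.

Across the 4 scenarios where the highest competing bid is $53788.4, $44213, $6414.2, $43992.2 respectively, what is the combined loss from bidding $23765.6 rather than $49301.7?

$10398.2

The deviation costs you only when the competing bid falls strictly between $23765.6 and $49301.7; elsewhere both bids give the same outcome.
$53788.4: outcomes coincide → loss $0.
$44213: truthful payoff $5088.7, deviation payoff $0 → loss $5088.7.
$6414.2: outcomes coincide → loss $0.
$43992.2: truthful payoff $5309.5, deviation payoff $0 → loss $5309.5.
Total loss = $5088.7 + $5309.5 = $10398.2.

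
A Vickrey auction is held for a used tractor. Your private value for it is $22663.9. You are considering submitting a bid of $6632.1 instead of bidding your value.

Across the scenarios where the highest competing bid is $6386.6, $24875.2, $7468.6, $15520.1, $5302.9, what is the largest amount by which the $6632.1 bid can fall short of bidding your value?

$15195.3

$6386.6: same outcome either way → loss $0.
$24875.2: same outcome either way → loss $0.
$7468.6: truthful gives $15195.3, deviation gives $0 → loss $15195.3.
$15520.1: truthful gives $7143.8, deviation gives $0 → loss $7143.8.
$5302.9: same outcome either way → loss $0.
Maximum loss: $15195.3.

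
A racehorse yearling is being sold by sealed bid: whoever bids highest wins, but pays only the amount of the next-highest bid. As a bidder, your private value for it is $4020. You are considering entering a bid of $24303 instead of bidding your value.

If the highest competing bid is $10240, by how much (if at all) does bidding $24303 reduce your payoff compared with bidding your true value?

Bidding your value $4020: you lose (since $4020 < $10240). Payoff $0.
Bidding $24303: you win and pay $10240. Payoff $4020 − $10240 = −$6220.
The competing bid $10240 lies between your value and your inflated bid, so overbidding wins an item priced above your value.
Loss from deviating = $0 − (−$6220) = $6220.

$6220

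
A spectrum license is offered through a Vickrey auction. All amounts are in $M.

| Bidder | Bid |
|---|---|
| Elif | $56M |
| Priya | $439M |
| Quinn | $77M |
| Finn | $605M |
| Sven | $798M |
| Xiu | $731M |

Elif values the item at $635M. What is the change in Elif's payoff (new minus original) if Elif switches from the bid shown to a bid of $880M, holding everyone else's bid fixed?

The highest bid among the other bidders is $798M; Elif's bid doesn't change that.
Original bid $56M: Elif is not highest (top rival bid is $798M); payoff $0M.
Alternative bid $880M: Elif is highest, pays the top rival bid $798M; payoff $635M − $798M = −$163M.
Change in payoff = −$163M − ($0M) = −$163M.

−$163M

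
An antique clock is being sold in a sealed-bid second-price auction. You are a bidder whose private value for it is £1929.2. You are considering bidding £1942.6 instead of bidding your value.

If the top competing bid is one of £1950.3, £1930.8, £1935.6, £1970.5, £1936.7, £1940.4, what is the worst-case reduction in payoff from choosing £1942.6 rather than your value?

£1950.3: same outcome either way → loss £0.
£1930.8: truthful gives £0, deviation gives −£1.6 → loss £1.6.
£1935.6: truthful gives £0, deviation gives −£6.4 → loss £6.4.
£1970.5: same outcome either way → loss £0.
£1936.7: truthful gives £0, deviation gives −£7.5 → loss £7.5.
£1940.4: truthful gives £0, deviation gives −£11.2 → loss £11.2.
Maximum loss: £11.2.

£11.2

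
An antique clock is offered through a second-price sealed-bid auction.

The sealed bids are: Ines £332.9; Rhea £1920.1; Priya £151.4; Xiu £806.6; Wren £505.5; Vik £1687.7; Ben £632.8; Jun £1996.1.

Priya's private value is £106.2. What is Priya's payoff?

£0

Highest bid: Jun at £1996.1, so Jun wins.
Second-highest bid: Rhea at £1920.1 — that is the price the winner pays.
Priya did not win, so Priya pays nothing and receives nothing: payoff £0.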